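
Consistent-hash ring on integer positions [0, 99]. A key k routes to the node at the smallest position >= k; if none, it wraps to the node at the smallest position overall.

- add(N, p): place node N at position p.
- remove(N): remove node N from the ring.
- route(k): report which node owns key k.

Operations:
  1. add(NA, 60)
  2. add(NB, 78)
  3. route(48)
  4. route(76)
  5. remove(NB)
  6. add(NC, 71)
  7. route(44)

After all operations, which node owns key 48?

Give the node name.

Answer: NA

Derivation:
Op 1: add NA@60 -> ring=[60:NA]
Op 2: add NB@78 -> ring=[60:NA,78:NB]
Op 3: route key 48: smallest pos >= 48 is 60 -> NA
Op 4: route key 76: smallest pos >= 76 is 78 -> NB
Op 5: remove NB -> ring=[60:NA]
Op 6: add NC@71 -> ring=[60:NA,71:NC]
Op 7: route key 44: smallest pos >= 44 is 60 -> NA
Final route key 48: smallest pos >= 48 is 60 -> NA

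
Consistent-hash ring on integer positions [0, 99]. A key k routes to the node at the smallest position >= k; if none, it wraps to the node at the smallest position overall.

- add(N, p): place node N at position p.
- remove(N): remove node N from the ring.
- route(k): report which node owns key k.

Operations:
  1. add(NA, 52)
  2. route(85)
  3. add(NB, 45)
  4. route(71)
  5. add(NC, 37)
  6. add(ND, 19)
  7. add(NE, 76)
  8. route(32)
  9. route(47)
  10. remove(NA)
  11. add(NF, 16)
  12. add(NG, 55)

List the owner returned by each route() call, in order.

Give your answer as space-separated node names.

Answer: NA NB NC NA

Derivation:
Op 1: add NA@52 -> ring=[52:NA]
Op 2: route key 85: none >= 85, wrap to smallest pos 52 -> NA
Op 3: add NB@45 -> ring=[45:NB,52:NA]
Op 4: route key 71: none >= 71, wrap to smallest pos 45 -> NB
Op 5: add NC@37 -> ring=[37:NC,45:NB,52:NA]
Op 6: add ND@19 -> ring=[19:ND,37:NC,45:NB,52:NA]
Op 7: add NE@76 -> ring=[19:ND,37:NC,45:NB,52:NA,76:NE]
Op 8: route key 32: smallest pos >= 32 is 37 -> NC
Op 9: route key 47: smallest pos >= 47 is 52 -> NA
Op 10: remove NA -> ring=[19:ND,37:NC,45:NB,76:NE]
Op 11: add NF@16 -> ring=[16:NF,19:ND,37:NC,45:NB,76:NE]
Op 12: add NG@55 -> ring=[16:NF,19:ND,37:NC,45:NB,55:NG,76:NE]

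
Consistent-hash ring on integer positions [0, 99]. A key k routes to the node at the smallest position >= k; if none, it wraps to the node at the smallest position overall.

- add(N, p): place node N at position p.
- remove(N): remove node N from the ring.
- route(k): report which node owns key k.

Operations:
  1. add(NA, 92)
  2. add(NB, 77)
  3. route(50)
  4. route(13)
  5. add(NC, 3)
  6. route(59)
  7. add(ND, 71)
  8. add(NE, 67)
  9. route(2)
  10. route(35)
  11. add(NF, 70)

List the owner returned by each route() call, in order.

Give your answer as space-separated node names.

Answer: NB NB NB NC NE

Derivation:
Op 1: add NA@92 -> ring=[92:NA]
Op 2: add NB@77 -> ring=[77:NB,92:NA]
Op 3: route key 50: smallest pos >= 50 is 77 -> NB
Op 4: route key 13: smallest pos >= 13 is 77 -> NB
Op 5: add NC@3 -> ring=[3:NC,77:NB,92:NA]
Op 6: route key 59: smallest pos >= 59 is 77 -> NB
Op 7: add ND@71 -> ring=[3:NC,71:ND,77:NB,92:NA]
Op 8: add NE@67 -> ring=[3:NC,67:NE,71:ND,77:NB,92:NA]
Op 9: route key 2: smallest pos >= 2 is 3 -> NC
Op 10: route key 35: smallest pos >= 35 is 67 -> NE
Op 11: add NF@70 -> ring=[3:NC,67:NE,70:NF,71:ND,77:NB,92:NA]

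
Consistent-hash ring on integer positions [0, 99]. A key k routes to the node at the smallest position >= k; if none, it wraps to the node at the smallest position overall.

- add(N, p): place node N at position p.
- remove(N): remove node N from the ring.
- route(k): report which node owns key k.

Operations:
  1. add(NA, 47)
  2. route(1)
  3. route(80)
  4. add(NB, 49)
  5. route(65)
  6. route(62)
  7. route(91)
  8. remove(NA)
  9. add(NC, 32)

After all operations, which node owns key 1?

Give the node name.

Answer: NC

Derivation:
Op 1: add NA@47 -> ring=[47:NA]
Op 2: route key 1: smallest pos >= 1 is 47 -> NA
Op 3: route key 80: none >= 80, wrap to smallest pos 47 -> NA
Op 4: add NB@49 -> ring=[47:NA,49:NB]
Op 5: route key 65: none >= 65, wrap to smallest pos 47 -> NA
Op 6: route key 62: none >= 62, wrap to smallest pos 47 -> NA
Op 7: route key 91: none >= 91, wrap to smallest pos 47 -> NA
Op 8: remove NA -> ring=[49:NB]
Op 9: add NC@32 -> ring=[32:NC,49:NB]
Final route key 1: smallest pos >= 1 is 32 -> NC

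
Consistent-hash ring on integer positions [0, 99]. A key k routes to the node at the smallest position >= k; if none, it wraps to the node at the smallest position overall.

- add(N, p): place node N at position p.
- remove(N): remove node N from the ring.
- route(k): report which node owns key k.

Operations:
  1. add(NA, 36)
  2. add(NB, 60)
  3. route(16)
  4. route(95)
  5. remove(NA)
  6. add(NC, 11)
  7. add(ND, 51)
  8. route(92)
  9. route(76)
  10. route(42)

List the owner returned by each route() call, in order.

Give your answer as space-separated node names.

Answer: NA NA NC NC ND

Derivation:
Op 1: add NA@36 -> ring=[36:NA]
Op 2: add NB@60 -> ring=[36:NA,60:NB]
Op 3: route key 16: smallest pos >= 16 is 36 -> NA
Op 4: route key 95: none >= 95, wrap to smallest pos 36 -> NA
Op 5: remove NA -> ring=[60:NB]
Op 6: add NC@11 -> ring=[11:NC,60:NB]
Op 7: add ND@51 -> ring=[11:NC,51:ND,60:NB]
Op 8: route key 92: none >= 92, wrap to smallest pos 11 -> NC
Op 9: route key 76: none >= 76, wrap to smallest pos 11 -> NC
Op 10: route key 42: smallest pos >= 42 is 51 -> ND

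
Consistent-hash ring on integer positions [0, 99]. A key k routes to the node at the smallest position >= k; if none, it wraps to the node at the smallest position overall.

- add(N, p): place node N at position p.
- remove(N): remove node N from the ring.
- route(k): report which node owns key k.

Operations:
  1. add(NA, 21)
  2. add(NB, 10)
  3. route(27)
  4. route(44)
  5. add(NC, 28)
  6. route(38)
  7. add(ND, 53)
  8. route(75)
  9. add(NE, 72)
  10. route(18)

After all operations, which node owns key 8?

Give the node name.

Op 1: add NA@21 -> ring=[21:NA]
Op 2: add NB@10 -> ring=[10:NB,21:NA]
Op 3: route key 27: none >= 27, wrap to smallest pos 10 -> NB
Op 4: route key 44: none >= 44, wrap to smallest pos 10 -> NB
Op 5: add NC@28 -> ring=[10:NB,21:NA,28:NC]
Op 6: route key 38: none >= 38, wrap to smallest pos 10 -> NB
Op 7: add ND@53 -> ring=[10:NB,21:NA,28:NC,53:ND]
Op 8: route key 75: none >= 75, wrap to smallest pos 10 -> NB
Op 9: add NE@72 -> ring=[10:NB,21:NA,28:NC,53:ND,72:NE]
Op 10: route key 18: smallest pos >= 18 is 21 -> NA
Final route key 8: smallest pos >= 8 is 10 -> NB

Answer: NB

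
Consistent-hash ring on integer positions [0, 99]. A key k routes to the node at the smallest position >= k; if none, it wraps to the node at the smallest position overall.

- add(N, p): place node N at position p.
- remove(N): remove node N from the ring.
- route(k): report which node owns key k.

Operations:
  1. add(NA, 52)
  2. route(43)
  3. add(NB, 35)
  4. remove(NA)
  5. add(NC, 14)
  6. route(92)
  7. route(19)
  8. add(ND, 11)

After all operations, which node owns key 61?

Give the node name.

Answer: ND

Derivation:
Op 1: add NA@52 -> ring=[52:NA]
Op 2: route key 43: smallest pos >= 43 is 52 -> NA
Op 3: add NB@35 -> ring=[35:NB,52:NA]
Op 4: remove NA -> ring=[35:NB]
Op 5: add NC@14 -> ring=[14:NC,35:NB]
Op 6: route key 92: none >= 92, wrap to smallest pos 14 -> NC
Op 7: route key 19: smallest pos >= 19 is 35 -> NB
Op 8: add ND@11 -> ring=[11:ND,14:NC,35:NB]
Final route key 61: none >= 61, wrap to smallest pos 11 -> ND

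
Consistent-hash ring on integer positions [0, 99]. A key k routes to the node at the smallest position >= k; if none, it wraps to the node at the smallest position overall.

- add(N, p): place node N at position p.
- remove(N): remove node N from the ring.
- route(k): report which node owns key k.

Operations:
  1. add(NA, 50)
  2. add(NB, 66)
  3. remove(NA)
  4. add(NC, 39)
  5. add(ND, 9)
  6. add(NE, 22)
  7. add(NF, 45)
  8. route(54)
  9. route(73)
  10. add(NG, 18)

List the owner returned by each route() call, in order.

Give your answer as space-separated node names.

Op 1: add NA@50 -> ring=[50:NA]
Op 2: add NB@66 -> ring=[50:NA,66:NB]
Op 3: remove NA -> ring=[66:NB]
Op 4: add NC@39 -> ring=[39:NC,66:NB]
Op 5: add ND@9 -> ring=[9:ND,39:NC,66:NB]
Op 6: add NE@22 -> ring=[9:ND,22:NE,39:NC,66:NB]
Op 7: add NF@45 -> ring=[9:ND,22:NE,39:NC,45:NF,66:NB]
Op 8: route key 54: smallest pos >= 54 is 66 -> NB
Op 9: route key 73: none >= 73, wrap to smallest pos 9 -> ND
Op 10: add NG@18 -> ring=[9:ND,18:NG,22:NE,39:NC,45:NF,66:NB]

Answer: NB ND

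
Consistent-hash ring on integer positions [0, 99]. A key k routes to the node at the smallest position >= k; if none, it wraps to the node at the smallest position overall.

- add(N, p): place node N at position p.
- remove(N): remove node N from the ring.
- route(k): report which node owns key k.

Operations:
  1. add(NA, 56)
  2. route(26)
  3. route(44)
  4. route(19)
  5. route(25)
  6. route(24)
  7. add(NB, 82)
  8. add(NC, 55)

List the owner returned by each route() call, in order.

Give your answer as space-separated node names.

Answer: NA NA NA NA NA

Derivation:
Op 1: add NA@56 -> ring=[56:NA]
Op 2: route key 26: smallest pos >= 26 is 56 -> NA
Op 3: route key 44: smallest pos >= 44 is 56 -> NA
Op 4: route key 19: smallest pos >= 19 is 56 -> NA
Op 5: route key 25: smallest pos >= 25 is 56 -> NA
Op 6: route key 24: smallest pos >= 24 is 56 -> NA
Op 7: add NB@82 -> ring=[56:NA,82:NB]
Op 8: add NC@55 -> ring=[55:NC,56:NA,82:NB]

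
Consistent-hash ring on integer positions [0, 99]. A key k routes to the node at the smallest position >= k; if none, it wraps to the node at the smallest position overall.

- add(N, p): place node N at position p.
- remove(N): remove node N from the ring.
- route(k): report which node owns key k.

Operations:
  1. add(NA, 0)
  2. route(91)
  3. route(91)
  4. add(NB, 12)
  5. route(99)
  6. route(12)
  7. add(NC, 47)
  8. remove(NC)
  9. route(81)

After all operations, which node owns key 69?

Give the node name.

Op 1: add NA@0 -> ring=[0:NA]
Op 2: route key 91: none >= 91, wrap to smallest pos 0 -> NA
Op 3: route key 91: none >= 91, wrap to smallest pos 0 -> NA
Op 4: add NB@12 -> ring=[0:NA,12:NB]
Op 5: route key 99: none >= 99, wrap to smallest pos 0 -> NA
Op 6: route key 12: smallest pos >= 12 is 12 -> NB
Op 7: add NC@47 -> ring=[0:NA,12:NB,47:NC]
Op 8: remove NC -> ring=[0:NA,12:NB]
Op 9: route key 81: none >= 81, wrap to smallest pos 0 -> NA
Final route key 69: none >= 69, wrap to smallest pos 0 -> NA

Answer: NA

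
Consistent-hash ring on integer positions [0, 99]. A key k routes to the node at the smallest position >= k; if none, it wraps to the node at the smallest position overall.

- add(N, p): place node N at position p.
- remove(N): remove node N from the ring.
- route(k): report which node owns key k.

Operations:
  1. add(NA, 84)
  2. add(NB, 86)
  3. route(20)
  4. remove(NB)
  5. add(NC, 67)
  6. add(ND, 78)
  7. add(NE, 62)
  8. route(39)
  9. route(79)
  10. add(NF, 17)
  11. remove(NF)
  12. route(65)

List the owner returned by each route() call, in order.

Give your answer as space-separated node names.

Op 1: add NA@84 -> ring=[84:NA]
Op 2: add NB@86 -> ring=[84:NA,86:NB]
Op 3: route key 20: smallest pos >= 20 is 84 -> NA
Op 4: remove NB -> ring=[84:NA]
Op 5: add NC@67 -> ring=[67:NC,84:NA]
Op 6: add ND@78 -> ring=[67:NC,78:ND,84:NA]
Op 7: add NE@62 -> ring=[62:NE,67:NC,78:ND,84:NA]
Op 8: route key 39: smallest pos >= 39 is 62 -> NE
Op 9: route key 79: smallest pos >= 79 is 84 -> NA
Op 10: add NF@17 -> ring=[17:NF,62:NE,67:NC,78:ND,84:NA]
Op 11: remove NF -> ring=[62:NE,67:NC,78:ND,84:NA]
Op 12: route key 65: smallest pos >= 65 is 67 -> NC

Answer: NA NE NA NC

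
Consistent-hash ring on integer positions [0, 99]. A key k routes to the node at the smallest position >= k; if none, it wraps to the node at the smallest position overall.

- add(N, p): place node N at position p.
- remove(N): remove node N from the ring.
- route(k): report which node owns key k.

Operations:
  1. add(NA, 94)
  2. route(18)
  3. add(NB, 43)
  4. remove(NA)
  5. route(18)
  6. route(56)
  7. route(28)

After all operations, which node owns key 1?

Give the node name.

Op 1: add NA@94 -> ring=[94:NA]
Op 2: route key 18: smallest pos >= 18 is 94 -> NA
Op 3: add NB@43 -> ring=[43:NB,94:NA]
Op 4: remove NA -> ring=[43:NB]
Op 5: route key 18: smallest pos >= 18 is 43 -> NB
Op 6: route key 56: none >= 56, wrap to smallest pos 43 -> NB
Op 7: route key 28: smallest pos >= 28 is 43 -> NB
Final route key 1: smallest pos >= 1 is 43 -> NB

Answer: NB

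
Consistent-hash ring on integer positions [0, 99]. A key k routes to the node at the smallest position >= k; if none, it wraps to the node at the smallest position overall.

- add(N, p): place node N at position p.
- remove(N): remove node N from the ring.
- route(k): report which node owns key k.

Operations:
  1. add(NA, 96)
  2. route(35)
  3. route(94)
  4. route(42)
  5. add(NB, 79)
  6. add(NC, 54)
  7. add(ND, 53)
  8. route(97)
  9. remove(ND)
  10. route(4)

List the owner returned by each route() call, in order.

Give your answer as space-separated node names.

Op 1: add NA@96 -> ring=[96:NA]
Op 2: route key 35: smallest pos >= 35 is 96 -> NA
Op 3: route key 94: smallest pos >= 94 is 96 -> NA
Op 4: route key 42: smallest pos >= 42 is 96 -> NA
Op 5: add NB@79 -> ring=[79:NB,96:NA]
Op 6: add NC@54 -> ring=[54:NC,79:NB,96:NA]
Op 7: add ND@53 -> ring=[53:ND,54:NC,79:NB,96:NA]
Op 8: route key 97: none >= 97, wrap to smallest pos 53 -> ND
Op 9: remove ND -> ring=[54:NC,79:NB,96:NA]
Op 10: route key 4: smallest pos >= 4 is 54 -> NC

Answer: NA NA NA ND NC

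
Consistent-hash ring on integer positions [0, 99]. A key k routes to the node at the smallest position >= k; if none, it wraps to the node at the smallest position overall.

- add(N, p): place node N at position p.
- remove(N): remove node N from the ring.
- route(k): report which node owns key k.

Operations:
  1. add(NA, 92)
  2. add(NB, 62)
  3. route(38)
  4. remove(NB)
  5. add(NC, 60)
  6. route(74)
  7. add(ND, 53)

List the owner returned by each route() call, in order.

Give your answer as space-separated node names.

Op 1: add NA@92 -> ring=[92:NA]
Op 2: add NB@62 -> ring=[62:NB,92:NA]
Op 3: route key 38: smallest pos >= 38 is 62 -> NB
Op 4: remove NB -> ring=[92:NA]
Op 5: add NC@60 -> ring=[60:NC,92:NA]
Op 6: route key 74: smallest pos >= 74 is 92 -> NA
Op 7: add ND@53 -> ring=[53:ND,60:NC,92:NA]

Answer: NB NA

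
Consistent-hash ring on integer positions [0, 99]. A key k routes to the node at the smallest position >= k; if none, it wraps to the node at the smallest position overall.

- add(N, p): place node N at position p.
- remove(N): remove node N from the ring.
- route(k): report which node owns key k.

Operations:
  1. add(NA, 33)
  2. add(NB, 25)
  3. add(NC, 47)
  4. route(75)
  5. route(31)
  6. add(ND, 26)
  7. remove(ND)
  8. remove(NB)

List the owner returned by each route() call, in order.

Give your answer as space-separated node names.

Answer: NB NA

Derivation:
Op 1: add NA@33 -> ring=[33:NA]
Op 2: add NB@25 -> ring=[25:NB,33:NA]
Op 3: add NC@47 -> ring=[25:NB,33:NA,47:NC]
Op 4: route key 75: none >= 75, wrap to smallest pos 25 -> NB
Op 5: route key 31: smallest pos >= 31 is 33 -> NA
Op 6: add ND@26 -> ring=[25:NB,26:ND,33:NA,47:NC]
Op 7: remove ND -> ring=[25:NB,33:NA,47:NC]
Op 8: remove NB -> ring=[33:NA,47:NC]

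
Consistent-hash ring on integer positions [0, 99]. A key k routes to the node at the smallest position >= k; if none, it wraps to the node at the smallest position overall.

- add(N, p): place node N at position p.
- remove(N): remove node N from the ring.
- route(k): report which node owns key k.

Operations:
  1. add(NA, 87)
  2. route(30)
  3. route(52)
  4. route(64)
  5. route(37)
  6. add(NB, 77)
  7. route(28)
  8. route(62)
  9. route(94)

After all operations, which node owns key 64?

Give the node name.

Op 1: add NA@87 -> ring=[87:NA]
Op 2: route key 30: smallest pos >= 30 is 87 -> NA
Op 3: route key 52: smallest pos >= 52 is 87 -> NA
Op 4: route key 64: smallest pos >= 64 is 87 -> NA
Op 5: route key 37: smallest pos >= 37 is 87 -> NA
Op 6: add NB@77 -> ring=[77:NB,87:NA]
Op 7: route key 28: smallest pos >= 28 is 77 -> NB
Op 8: route key 62: smallest pos >= 62 is 77 -> NB
Op 9: route key 94: none >= 94, wrap to smallest pos 77 -> NB
Final route key 64: smallest pos >= 64 is 77 -> NB

Answer: NB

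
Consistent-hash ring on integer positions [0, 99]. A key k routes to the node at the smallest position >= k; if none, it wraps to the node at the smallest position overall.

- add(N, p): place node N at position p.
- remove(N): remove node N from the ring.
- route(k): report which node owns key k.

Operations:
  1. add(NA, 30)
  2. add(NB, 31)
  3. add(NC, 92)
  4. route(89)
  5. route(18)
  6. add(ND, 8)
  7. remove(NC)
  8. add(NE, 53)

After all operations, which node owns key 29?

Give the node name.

Op 1: add NA@30 -> ring=[30:NA]
Op 2: add NB@31 -> ring=[30:NA,31:NB]
Op 3: add NC@92 -> ring=[30:NA,31:NB,92:NC]
Op 4: route key 89: smallest pos >= 89 is 92 -> NC
Op 5: route key 18: smallest pos >= 18 is 30 -> NA
Op 6: add ND@8 -> ring=[8:ND,30:NA,31:NB,92:NC]
Op 7: remove NC -> ring=[8:ND,30:NA,31:NB]
Op 8: add NE@53 -> ring=[8:ND,30:NA,31:NB,53:NE]
Final route key 29: smallest pos >= 29 is 30 -> NA

Answer: NA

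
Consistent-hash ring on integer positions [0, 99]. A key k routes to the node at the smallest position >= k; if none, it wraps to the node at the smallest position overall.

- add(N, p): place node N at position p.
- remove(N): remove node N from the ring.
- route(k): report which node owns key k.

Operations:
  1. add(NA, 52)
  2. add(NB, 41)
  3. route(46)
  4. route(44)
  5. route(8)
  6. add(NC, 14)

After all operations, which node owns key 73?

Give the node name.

Op 1: add NA@52 -> ring=[52:NA]
Op 2: add NB@41 -> ring=[41:NB,52:NA]
Op 3: route key 46: smallest pos >= 46 is 52 -> NA
Op 4: route key 44: smallest pos >= 44 is 52 -> NA
Op 5: route key 8: smallest pos >= 8 is 41 -> NB
Op 6: add NC@14 -> ring=[14:NC,41:NB,52:NA]
Final route key 73: none >= 73, wrap to smallest pos 14 -> NC

Answer: NC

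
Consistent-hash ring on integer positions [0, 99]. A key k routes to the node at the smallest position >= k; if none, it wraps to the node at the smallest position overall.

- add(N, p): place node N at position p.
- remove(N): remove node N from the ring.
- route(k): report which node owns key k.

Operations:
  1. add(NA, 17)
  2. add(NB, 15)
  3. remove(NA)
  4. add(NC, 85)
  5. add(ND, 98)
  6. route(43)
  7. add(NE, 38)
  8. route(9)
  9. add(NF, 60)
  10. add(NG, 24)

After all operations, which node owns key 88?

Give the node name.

Op 1: add NA@17 -> ring=[17:NA]
Op 2: add NB@15 -> ring=[15:NB,17:NA]
Op 3: remove NA -> ring=[15:NB]
Op 4: add NC@85 -> ring=[15:NB,85:NC]
Op 5: add ND@98 -> ring=[15:NB,85:NC,98:ND]
Op 6: route key 43: smallest pos >= 43 is 85 -> NC
Op 7: add NE@38 -> ring=[15:NB,38:NE,85:NC,98:ND]
Op 8: route key 9: smallest pos >= 9 is 15 -> NB
Op 9: add NF@60 -> ring=[15:NB,38:NE,60:NF,85:NC,98:ND]
Op 10: add NG@24 -> ring=[15:NB,24:NG,38:NE,60:NF,85:NC,98:ND]
Final route key 88: smallest pos >= 88 is 98 -> ND

Answer: ND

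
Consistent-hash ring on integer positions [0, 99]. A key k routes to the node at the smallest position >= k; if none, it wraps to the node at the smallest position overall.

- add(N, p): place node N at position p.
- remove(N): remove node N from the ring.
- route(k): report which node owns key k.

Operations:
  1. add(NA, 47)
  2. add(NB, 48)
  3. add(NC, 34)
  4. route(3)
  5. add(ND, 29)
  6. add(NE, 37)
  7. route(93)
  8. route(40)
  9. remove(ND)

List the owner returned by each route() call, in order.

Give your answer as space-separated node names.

Answer: NC ND NA

Derivation:
Op 1: add NA@47 -> ring=[47:NA]
Op 2: add NB@48 -> ring=[47:NA,48:NB]
Op 3: add NC@34 -> ring=[34:NC,47:NA,48:NB]
Op 4: route key 3: smallest pos >= 3 is 34 -> NC
Op 5: add ND@29 -> ring=[29:ND,34:NC,47:NA,48:NB]
Op 6: add NE@37 -> ring=[29:ND,34:NC,37:NE,47:NA,48:NB]
Op 7: route key 93: none >= 93, wrap to smallest pos 29 -> ND
Op 8: route key 40: smallest pos >= 40 is 47 -> NA
Op 9: remove ND -> ring=[34:NC,37:NE,47:NA,48:NB]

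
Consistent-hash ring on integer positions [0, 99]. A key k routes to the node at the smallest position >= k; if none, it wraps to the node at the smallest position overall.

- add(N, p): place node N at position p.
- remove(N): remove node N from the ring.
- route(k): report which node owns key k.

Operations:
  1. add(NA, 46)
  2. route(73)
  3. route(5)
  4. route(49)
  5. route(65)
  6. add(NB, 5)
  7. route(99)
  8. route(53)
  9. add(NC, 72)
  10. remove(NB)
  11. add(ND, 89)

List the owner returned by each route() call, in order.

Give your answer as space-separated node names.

Answer: NA NA NA NA NB NB

Derivation:
Op 1: add NA@46 -> ring=[46:NA]
Op 2: route key 73: none >= 73, wrap to smallest pos 46 -> NA
Op 3: route key 5: smallest pos >= 5 is 46 -> NA
Op 4: route key 49: none >= 49, wrap to smallest pos 46 -> NA
Op 5: route key 65: none >= 65, wrap to smallest pos 46 -> NA
Op 6: add NB@5 -> ring=[5:NB,46:NA]
Op 7: route key 99: none >= 99, wrap to smallest pos 5 -> NB
Op 8: route key 53: none >= 53, wrap to smallest pos 5 -> NB
Op 9: add NC@72 -> ring=[5:NB,46:NA,72:NC]
Op 10: remove NB -> ring=[46:NA,72:NC]
Op 11: add ND@89 -> ring=[46:NA,72:NC,89:ND]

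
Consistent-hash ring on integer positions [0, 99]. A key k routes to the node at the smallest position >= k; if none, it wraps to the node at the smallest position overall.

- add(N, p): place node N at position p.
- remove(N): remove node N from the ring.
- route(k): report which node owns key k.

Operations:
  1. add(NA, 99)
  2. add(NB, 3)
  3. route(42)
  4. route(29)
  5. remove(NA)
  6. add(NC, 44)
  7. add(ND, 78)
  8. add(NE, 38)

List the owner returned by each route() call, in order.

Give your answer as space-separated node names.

Op 1: add NA@99 -> ring=[99:NA]
Op 2: add NB@3 -> ring=[3:NB,99:NA]
Op 3: route key 42: smallest pos >= 42 is 99 -> NA
Op 4: route key 29: smallest pos >= 29 is 99 -> NA
Op 5: remove NA -> ring=[3:NB]
Op 6: add NC@44 -> ring=[3:NB,44:NC]
Op 7: add ND@78 -> ring=[3:NB,44:NC,78:ND]
Op 8: add NE@38 -> ring=[3:NB,38:NE,44:NC,78:ND]

Answer: NA NA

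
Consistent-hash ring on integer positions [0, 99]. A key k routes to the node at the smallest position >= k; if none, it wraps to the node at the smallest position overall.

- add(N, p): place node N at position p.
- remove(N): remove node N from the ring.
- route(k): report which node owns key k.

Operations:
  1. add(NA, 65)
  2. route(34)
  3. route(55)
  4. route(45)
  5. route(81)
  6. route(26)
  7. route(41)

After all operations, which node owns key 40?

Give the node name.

Op 1: add NA@65 -> ring=[65:NA]
Op 2: route key 34: smallest pos >= 34 is 65 -> NA
Op 3: route key 55: smallest pos >= 55 is 65 -> NA
Op 4: route key 45: smallest pos >= 45 is 65 -> NA
Op 5: route key 81: none >= 81, wrap to smallest pos 65 -> NA
Op 6: route key 26: smallest pos >= 26 is 65 -> NA
Op 7: route key 41: smallest pos >= 41 is 65 -> NA
Final route key 40: smallest pos >= 40 is 65 -> NA

Answer: NA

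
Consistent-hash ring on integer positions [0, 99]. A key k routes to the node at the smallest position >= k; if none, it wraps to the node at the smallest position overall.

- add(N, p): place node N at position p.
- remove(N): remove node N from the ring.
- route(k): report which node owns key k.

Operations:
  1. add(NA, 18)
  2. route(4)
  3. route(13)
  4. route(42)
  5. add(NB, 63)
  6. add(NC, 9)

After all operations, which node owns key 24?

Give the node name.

Op 1: add NA@18 -> ring=[18:NA]
Op 2: route key 4: smallest pos >= 4 is 18 -> NA
Op 3: route key 13: smallest pos >= 13 is 18 -> NA
Op 4: route key 42: none >= 42, wrap to smallest pos 18 -> NA
Op 5: add NB@63 -> ring=[18:NA,63:NB]
Op 6: add NC@9 -> ring=[9:NC,18:NA,63:NB]
Final route key 24: smallest pos >= 24 is 63 -> NB

Answer: NB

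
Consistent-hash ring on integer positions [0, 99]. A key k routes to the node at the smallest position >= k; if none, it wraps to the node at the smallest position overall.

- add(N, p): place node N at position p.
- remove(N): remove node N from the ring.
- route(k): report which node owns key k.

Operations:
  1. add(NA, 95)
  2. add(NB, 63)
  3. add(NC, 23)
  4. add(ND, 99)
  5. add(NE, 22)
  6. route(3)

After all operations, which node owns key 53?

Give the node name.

Answer: NB

Derivation:
Op 1: add NA@95 -> ring=[95:NA]
Op 2: add NB@63 -> ring=[63:NB,95:NA]
Op 3: add NC@23 -> ring=[23:NC,63:NB,95:NA]
Op 4: add ND@99 -> ring=[23:NC,63:NB,95:NA,99:ND]
Op 5: add NE@22 -> ring=[22:NE,23:NC,63:NB,95:NA,99:ND]
Op 6: route key 3: smallest pos >= 3 is 22 -> NE
Final route key 53: smallest pos >= 53 is 63 -> NB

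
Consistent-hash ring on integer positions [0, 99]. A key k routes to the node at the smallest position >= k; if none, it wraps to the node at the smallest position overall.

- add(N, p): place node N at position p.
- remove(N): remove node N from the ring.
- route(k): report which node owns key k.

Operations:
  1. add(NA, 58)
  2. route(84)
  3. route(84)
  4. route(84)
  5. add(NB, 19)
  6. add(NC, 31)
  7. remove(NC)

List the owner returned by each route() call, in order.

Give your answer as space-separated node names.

Op 1: add NA@58 -> ring=[58:NA]
Op 2: route key 84: none >= 84, wrap to smallest pos 58 -> NA
Op 3: route key 84: none >= 84, wrap to smallest pos 58 -> NA
Op 4: route key 84: none >= 84, wrap to smallest pos 58 -> NA
Op 5: add NB@19 -> ring=[19:NB,58:NA]
Op 6: add NC@31 -> ring=[19:NB,31:NC,58:NA]
Op 7: remove NC -> ring=[19:NB,58:NA]

Answer: NA NA NA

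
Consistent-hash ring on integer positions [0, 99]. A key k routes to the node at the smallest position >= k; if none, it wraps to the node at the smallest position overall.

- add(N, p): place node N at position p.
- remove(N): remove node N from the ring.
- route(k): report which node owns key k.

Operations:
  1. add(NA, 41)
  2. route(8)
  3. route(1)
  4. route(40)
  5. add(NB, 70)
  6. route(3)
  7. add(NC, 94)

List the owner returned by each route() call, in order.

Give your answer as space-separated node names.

Answer: NA NA NA NA

Derivation:
Op 1: add NA@41 -> ring=[41:NA]
Op 2: route key 8: smallest pos >= 8 is 41 -> NA
Op 3: route key 1: smallest pos >= 1 is 41 -> NA
Op 4: route key 40: smallest pos >= 40 is 41 -> NA
Op 5: add NB@70 -> ring=[41:NA,70:NB]
Op 6: route key 3: smallest pos >= 3 is 41 -> NA
Op 7: add NC@94 -> ring=[41:NA,70:NB,94:NC]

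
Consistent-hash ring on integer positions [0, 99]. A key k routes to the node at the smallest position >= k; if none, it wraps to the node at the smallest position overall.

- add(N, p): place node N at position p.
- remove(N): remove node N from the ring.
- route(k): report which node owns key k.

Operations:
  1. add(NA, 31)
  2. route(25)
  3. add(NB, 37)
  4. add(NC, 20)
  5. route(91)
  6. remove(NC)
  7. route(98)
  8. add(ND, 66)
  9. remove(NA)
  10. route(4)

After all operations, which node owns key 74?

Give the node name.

Op 1: add NA@31 -> ring=[31:NA]
Op 2: route key 25: smallest pos >= 25 is 31 -> NA
Op 3: add NB@37 -> ring=[31:NA,37:NB]
Op 4: add NC@20 -> ring=[20:NC,31:NA,37:NB]
Op 5: route key 91: none >= 91, wrap to smallest pos 20 -> NC
Op 6: remove NC -> ring=[31:NA,37:NB]
Op 7: route key 98: none >= 98, wrap to smallest pos 31 -> NA
Op 8: add ND@66 -> ring=[31:NA,37:NB,66:ND]
Op 9: remove NA -> ring=[37:NB,66:ND]
Op 10: route key 4: smallest pos >= 4 is 37 -> NB
Final route key 74: none >= 74, wrap to smallest pos 37 -> NB

Answer: NB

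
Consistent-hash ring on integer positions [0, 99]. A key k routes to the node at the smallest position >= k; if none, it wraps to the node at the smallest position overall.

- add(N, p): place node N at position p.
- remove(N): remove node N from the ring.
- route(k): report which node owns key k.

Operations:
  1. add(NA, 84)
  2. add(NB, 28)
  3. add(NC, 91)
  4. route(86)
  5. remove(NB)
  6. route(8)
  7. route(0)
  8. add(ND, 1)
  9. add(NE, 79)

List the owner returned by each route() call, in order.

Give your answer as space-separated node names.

Op 1: add NA@84 -> ring=[84:NA]
Op 2: add NB@28 -> ring=[28:NB,84:NA]
Op 3: add NC@91 -> ring=[28:NB,84:NA,91:NC]
Op 4: route key 86: smallest pos >= 86 is 91 -> NC
Op 5: remove NB -> ring=[84:NA,91:NC]
Op 6: route key 8: smallest pos >= 8 is 84 -> NA
Op 7: route key 0: smallest pos >= 0 is 84 -> NA
Op 8: add ND@1 -> ring=[1:ND,84:NA,91:NC]
Op 9: add NE@79 -> ring=[1:ND,79:NE,84:NA,91:NC]

Answer: NC NA NA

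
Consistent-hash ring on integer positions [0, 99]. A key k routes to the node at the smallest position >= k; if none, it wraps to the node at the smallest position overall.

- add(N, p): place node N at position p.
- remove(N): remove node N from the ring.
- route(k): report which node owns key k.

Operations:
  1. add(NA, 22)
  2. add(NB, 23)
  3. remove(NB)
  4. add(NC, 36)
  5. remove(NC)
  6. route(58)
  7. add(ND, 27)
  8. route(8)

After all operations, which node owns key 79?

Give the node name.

Op 1: add NA@22 -> ring=[22:NA]
Op 2: add NB@23 -> ring=[22:NA,23:NB]
Op 3: remove NB -> ring=[22:NA]
Op 4: add NC@36 -> ring=[22:NA,36:NC]
Op 5: remove NC -> ring=[22:NA]
Op 6: route key 58: none >= 58, wrap to smallest pos 22 -> NA
Op 7: add ND@27 -> ring=[22:NA,27:ND]
Op 8: route key 8: smallest pos >= 8 is 22 -> NA
Final route key 79: none >= 79, wrap to smallest pos 22 -> NA

Answer: NA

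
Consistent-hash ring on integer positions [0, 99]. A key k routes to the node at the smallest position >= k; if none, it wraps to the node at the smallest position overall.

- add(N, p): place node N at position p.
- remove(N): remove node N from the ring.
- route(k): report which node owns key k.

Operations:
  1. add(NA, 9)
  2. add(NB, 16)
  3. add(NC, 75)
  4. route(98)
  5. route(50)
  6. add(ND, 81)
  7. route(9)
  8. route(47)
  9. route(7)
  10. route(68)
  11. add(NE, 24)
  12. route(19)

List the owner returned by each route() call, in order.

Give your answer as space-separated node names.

Op 1: add NA@9 -> ring=[9:NA]
Op 2: add NB@16 -> ring=[9:NA,16:NB]
Op 3: add NC@75 -> ring=[9:NA,16:NB,75:NC]
Op 4: route key 98: none >= 98, wrap to smallest pos 9 -> NA
Op 5: route key 50: smallest pos >= 50 is 75 -> NC
Op 6: add ND@81 -> ring=[9:NA,16:NB,75:NC,81:ND]
Op 7: route key 9: smallest pos >= 9 is 9 -> NA
Op 8: route key 47: smallest pos >= 47 is 75 -> NC
Op 9: route key 7: smallest pos >= 7 is 9 -> NA
Op 10: route key 68: smallest pos >= 68 is 75 -> NC
Op 11: add NE@24 -> ring=[9:NA,16:NB,24:NE,75:NC,81:ND]
Op 12: route key 19: smallest pos >= 19 is 24 -> NE

Answer: NA NC NA NC NA NC NE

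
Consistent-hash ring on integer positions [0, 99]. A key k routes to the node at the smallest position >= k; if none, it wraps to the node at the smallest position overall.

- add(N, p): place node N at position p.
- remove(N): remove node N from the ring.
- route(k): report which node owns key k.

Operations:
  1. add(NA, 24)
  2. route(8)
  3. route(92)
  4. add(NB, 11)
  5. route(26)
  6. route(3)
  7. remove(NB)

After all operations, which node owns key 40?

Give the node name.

Answer: NA

Derivation:
Op 1: add NA@24 -> ring=[24:NA]
Op 2: route key 8: smallest pos >= 8 is 24 -> NA
Op 3: route key 92: none >= 92, wrap to smallest pos 24 -> NA
Op 4: add NB@11 -> ring=[11:NB,24:NA]
Op 5: route key 26: none >= 26, wrap to smallest pos 11 -> NB
Op 6: route key 3: smallest pos >= 3 is 11 -> NB
Op 7: remove NB -> ring=[24:NA]
Final route key 40: none >= 40, wrap to smallest pos 24 -> NA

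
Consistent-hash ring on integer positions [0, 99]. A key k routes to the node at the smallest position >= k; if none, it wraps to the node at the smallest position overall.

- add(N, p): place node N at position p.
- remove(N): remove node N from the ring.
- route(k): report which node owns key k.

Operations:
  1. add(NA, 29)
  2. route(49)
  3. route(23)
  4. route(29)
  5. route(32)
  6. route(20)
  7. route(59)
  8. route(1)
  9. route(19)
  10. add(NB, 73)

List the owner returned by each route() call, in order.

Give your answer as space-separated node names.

Op 1: add NA@29 -> ring=[29:NA]
Op 2: route key 49: none >= 49, wrap to smallest pos 29 -> NA
Op 3: route key 23: smallest pos >= 23 is 29 -> NA
Op 4: route key 29: smallest pos >= 29 is 29 -> NA
Op 5: route key 32: none >= 32, wrap to smallest pos 29 -> NA
Op 6: route key 20: smallest pos >= 20 is 29 -> NA
Op 7: route key 59: none >= 59, wrap to smallest pos 29 -> NA
Op 8: route key 1: smallest pos >= 1 is 29 -> NA
Op 9: route key 19: smallest pos >= 19 is 29 -> NA
Op 10: add NB@73 -> ring=[29:NA,73:NB]

Answer: NA NA NA NA NA NA NA NA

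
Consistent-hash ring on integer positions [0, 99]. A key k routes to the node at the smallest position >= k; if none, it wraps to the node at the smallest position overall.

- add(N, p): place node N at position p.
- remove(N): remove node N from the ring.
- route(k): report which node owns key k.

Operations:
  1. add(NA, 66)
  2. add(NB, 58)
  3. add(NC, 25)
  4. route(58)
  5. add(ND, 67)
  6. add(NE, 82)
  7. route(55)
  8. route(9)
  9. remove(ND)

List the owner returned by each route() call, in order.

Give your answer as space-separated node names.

Answer: NB NB NC

Derivation:
Op 1: add NA@66 -> ring=[66:NA]
Op 2: add NB@58 -> ring=[58:NB,66:NA]
Op 3: add NC@25 -> ring=[25:NC,58:NB,66:NA]
Op 4: route key 58: smallest pos >= 58 is 58 -> NB
Op 5: add ND@67 -> ring=[25:NC,58:NB,66:NA,67:ND]
Op 6: add NE@82 -> ring=[25:NC,58:NB,66:NA,67:ND,82:NE]
Op 7: route key 55: smallest pos >= 55 is 58 -> NB
Op 8: route key 9: smallest pos >= 9 is 25 -> NC
Op 9: remove ND -> ring=[25:NC,58:NB,66:NA,82:NE]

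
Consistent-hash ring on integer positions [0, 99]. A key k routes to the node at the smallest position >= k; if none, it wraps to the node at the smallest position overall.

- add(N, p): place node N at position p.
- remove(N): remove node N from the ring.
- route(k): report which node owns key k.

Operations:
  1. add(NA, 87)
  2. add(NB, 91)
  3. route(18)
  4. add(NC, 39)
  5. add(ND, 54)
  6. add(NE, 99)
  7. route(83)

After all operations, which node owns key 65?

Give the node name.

Answer: NA

Derivation:
Op 1: add NA@87 -> ring=[87:NA]
Op 2: add NB@91 -> ring=[87:NA,91:NB]
Op 3: route key 18: smallest pos >= 18 is 87 -> NA
Op 4: add NC@39 -> ring=[39:NC,87:NA,91:NB]
Op 5: add ND@54 -> ring=[39:NC,54:ND,87:NA,91:NB]
Op 6: add NE@99 -> ring=[39:NC,54:ND,87:NA,91:NB,99:NE]
Op 7: route key 83: smallest pos >= 83 is 87 -> NA
Final route key 65: smallest pos >= 65 is 87 -> NA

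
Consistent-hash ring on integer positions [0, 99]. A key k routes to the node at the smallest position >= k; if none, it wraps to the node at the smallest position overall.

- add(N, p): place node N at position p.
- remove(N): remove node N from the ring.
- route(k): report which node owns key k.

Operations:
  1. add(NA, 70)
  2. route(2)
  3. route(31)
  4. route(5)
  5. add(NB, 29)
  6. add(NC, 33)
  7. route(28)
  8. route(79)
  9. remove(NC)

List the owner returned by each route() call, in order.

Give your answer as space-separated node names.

Answer: NA NA NA NB NB

Derivation:
Op 1: add NA@70 -> ring=[70:NA]
Op 2: route key 2: smallest pos >= 2 is 70 -> NA
Op 3: route key 31: smallest pos >= 31 is 70 -> NA
Op 4: route key 5: smallest pos >= 5 is 70 -> NA
Op 5: add NB@29 -> ring=[29:NB,70:NA]
Op 6: add NC@33 -> ring=[29:NB,33:NC,70:NA]
Op 7: route key 28: smallest pos >= 28 is 29 -> NB
Op 8: route key 79: none >= 79, wrap to smallest pos 29 -> NB
Op 9: remove NC -> ring=[29:NB,70:NA]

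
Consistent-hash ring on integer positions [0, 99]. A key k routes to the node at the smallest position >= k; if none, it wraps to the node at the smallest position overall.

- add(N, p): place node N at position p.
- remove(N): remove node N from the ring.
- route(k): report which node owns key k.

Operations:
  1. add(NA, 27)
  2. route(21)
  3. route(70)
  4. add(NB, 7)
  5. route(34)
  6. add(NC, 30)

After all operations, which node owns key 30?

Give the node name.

Op 1: add NA@27 -> ring=[27:NA]
Op 2: route key 21: smallest pos >= 21 is 27 -> NA
Op 3: route key 70: none >= 70, wrap to smallest pos 27 -> NA
Op 4: add NB@7 -> ring=[7:NB,27:NA]
Op 5: route key 34: none >= 34, wrap to smallest pos 7 -> NB
Op 6: add NC@30 -> ring=[7:NB,27:NA,30:NC]
Final route key 30: smallest pos >= 30 is 30 -> NC

Answer: NC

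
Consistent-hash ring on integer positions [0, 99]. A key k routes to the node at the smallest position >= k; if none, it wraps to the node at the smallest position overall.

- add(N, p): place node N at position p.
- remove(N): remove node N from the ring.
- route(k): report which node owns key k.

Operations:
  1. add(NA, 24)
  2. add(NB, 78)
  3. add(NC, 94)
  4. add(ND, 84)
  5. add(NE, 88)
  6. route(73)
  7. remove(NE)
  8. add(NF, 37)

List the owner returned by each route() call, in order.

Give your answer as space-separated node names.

Op 1: add NA@24 -> ring=[24:NA]
Op 2: add NB@78 -> ring=[24:NA,78:NB]
Op 3: add NC@94 -> ring=[24:NA,78:NB,94:NC]
Op 4: add ND@84 -> ring=[24:NA,78:NB,84:ND,94:NC]
Op 5: add NE@88 -> ring=[24:NA,78:NB,84:ND,88:NE,94:NC]
Op 6: route key 73: smallest pos >= 73 is 78 -> NB
Op 7: remove NE -> ring=[24:NA,78:NB,84:ND,94:NC]
Op 8: add NF@37 -> ring=[24:NA,37:NF,78:NB,84:ND,94:NC]

Answer: NB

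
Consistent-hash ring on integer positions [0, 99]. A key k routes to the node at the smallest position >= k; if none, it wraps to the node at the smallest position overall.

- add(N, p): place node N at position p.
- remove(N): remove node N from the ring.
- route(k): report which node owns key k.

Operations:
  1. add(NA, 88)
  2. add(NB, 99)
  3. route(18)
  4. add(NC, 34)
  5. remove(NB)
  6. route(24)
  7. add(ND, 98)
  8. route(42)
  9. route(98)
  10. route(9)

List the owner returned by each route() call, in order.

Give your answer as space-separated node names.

Answer: NA NC NA ND NC

Derivation:
Op 1: add NA@88 -> ring=[88:NA]
Op 2: add NB@99 -> ring=[88:NA,99:NB]
Op 3: route key 18: smallest pos >= 18 is 88 -> NA
Op 4: add NC@34 -> ring=[34:NC,88:NA,99:NB]
Op 5: remove NB -> ring=[34:NC,88:NA]
Op 6: route key 24: smallest pos >= 24 is 34 -> NC
Op 7: add ND@98 -> ring=[34:NC,88:NA,98:ND]
Op 8: route key 42: smallest pos >= 42 is 88 -> NA
Op 9: route key 98: smallest pos >= 98 is 98 -> ND
Op 10: route key 9: smallest pos >= 9 is 34 -> NC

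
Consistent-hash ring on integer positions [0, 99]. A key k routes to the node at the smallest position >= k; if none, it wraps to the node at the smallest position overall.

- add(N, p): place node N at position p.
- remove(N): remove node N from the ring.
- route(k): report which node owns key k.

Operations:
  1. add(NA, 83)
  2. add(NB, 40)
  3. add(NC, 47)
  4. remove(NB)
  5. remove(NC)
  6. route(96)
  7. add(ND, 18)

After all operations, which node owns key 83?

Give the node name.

Answer: NA

Derivation:
Op 1: add NA@83 -> ring=[83:NA]
Op 2: add NB@40 -> ring=[40:NB,83:NA]
Op 3: add NC@47 -> ring=[40:NB,47:NC,83:NA]
Op 4: remove NB -> ring=[47:NC,83:NA]
Op 5: remove NC -> ring=[83:NA]
Op 6: route key 96: none >= 96, wrap to smallest pos 83 -> NA
Op 7: add ND@18 -> ring=[18:ND,83:NA]
Final route key 83: smallest pos >= 83 is 83 -> NA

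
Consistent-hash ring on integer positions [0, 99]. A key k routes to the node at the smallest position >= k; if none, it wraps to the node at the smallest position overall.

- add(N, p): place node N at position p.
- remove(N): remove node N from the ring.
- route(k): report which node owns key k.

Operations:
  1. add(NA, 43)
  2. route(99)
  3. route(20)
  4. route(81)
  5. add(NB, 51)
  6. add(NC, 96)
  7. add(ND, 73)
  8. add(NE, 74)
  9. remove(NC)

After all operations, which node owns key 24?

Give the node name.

Answer: NA

Derivation:
Op 1: add NA@43 -> ring=[43:NA]
Op 2: route key 99: none >= 99, wrap to smallest pos 43 -> NA
Op 3: route key 20: smallest pos >= 20 is 43 -> NA
Op 4: route key 81: none >= 81, wrap to smallest pos 43 -> NA
Op 5: add NB@51 -> ring=[43:NA,51:NB]
Op 6: add NC@96 -> ring=[43:NA,51:NB,96:NC]
Op 7: add ND@73 -> ring=[43:NA,51:NB,73:ND,96:NC]
Op 8: add NE@74 -> ring=[43:NA,51:NB,73:ND,74:NE,96:NC]
Op 9: remove NC -> ring=[43:NA,51:NB,73:ND,74:NE]
Final route key 24: smallest pos >= 24 is 43 -> NA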